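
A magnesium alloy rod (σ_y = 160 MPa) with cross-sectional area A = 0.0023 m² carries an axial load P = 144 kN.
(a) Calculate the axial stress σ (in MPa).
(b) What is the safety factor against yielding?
(a) Axial stress σ = P/A. Convert P = 144 kN = 144000 N.
  σ = 144000 / 0.0023 = 6.261 × 10⁷ Pa = 62.61 MPa
(b) Safety factor SF = σ_y/σ = 160 / 62.61 = 2.556
Final answer: (a) σ = 62.61 MPa, (b) SF = 2.556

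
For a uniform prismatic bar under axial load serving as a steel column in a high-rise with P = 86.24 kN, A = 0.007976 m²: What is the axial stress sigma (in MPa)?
Model: a uniform prismatic bar under axial load, so sigma = P / A.
Convert to SI units:
  P = 86.24 kN = 86240 N
Substitute:
  sigma = 86240 / 0.007976
  sigma = 1.081 × 10⁷ Pa
Convert: sigma = 1.081 × 10⁷ Pa = 10.81 MPa
Final answer: sigma = 10.81 MPa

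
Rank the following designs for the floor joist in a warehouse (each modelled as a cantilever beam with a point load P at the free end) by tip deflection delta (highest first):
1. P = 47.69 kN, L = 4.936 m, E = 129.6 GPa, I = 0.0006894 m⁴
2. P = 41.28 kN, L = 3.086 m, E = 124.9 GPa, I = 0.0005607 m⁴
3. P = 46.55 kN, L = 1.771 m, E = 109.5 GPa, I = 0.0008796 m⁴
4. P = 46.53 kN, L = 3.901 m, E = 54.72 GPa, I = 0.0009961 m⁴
Model: a cantilever beam with a point load P at the free end, so delta = (P·L^3) / (3·E·I) (SI units).
  Case 1: delta = (47690 × 4.936^3) / (3 × (1.296 × 10¹¹) × 0.0006894) = 0.0214 m = 21.4 mm
  Case 2: delta = (41280 × 3.086^3) / (3 × (1.249 × 10¹¹) × 0.0005607) = 0.005774 m = 5.774 mm
  Case 3: delta = (46550 × 1.771^3) / (3 × (1.095 × 10¹¹) × 0.0008796) = 0.0008949 m = 0.8949 mm
  Case 4: delta = (46530 × 3.901^3) / (3 × (5.472 × 10¹⁰) × 0.0009961) = 0.01689 m = 16.89 mm
Ordering: 21.4 mm (case 1) > 16.89 mm (case 4) > 5.774 mm (case 2) > 0.8949 mm (case 3)
Final answer: 1, 4, 2, 3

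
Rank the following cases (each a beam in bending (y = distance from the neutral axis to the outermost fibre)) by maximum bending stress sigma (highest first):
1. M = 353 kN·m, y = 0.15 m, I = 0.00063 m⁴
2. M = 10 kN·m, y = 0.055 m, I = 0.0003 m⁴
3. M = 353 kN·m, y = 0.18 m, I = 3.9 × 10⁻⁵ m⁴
Model: a beam in bending (y = distance from the neutral axis to the outermost fibre), so sigma = (M·y) / I (SI units).
  Case 1: sigma = (353000 × 0.15) / 0.00063 = 8.405 × 10⁷ Pa = 84.05 MPa
  Case 2: sigma = (10000 × 0.055) / 0.0003 = 1.833 × 10⁶ Pa = 1.833 MPa
  Case 3: sigma = (353000 × 0.18) / (3.9 × 10⁻⁵) = 1.629 × 10⁹ Pa = 1629 MPa
Ordering: 1629 MPa (case 3) > 84.05 MPa (case 1) > 1.833 MPa (case 2)
Final answer: 3, 1, 2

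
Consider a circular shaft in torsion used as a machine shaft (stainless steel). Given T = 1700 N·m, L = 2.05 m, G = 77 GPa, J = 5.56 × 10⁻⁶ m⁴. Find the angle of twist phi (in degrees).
Model: a circular shaft in torsion, so phi = (T·L) / (G·J).
Convert to SI units:
  G = 77 GPa = 7.7 × 10¹⁰ Pa
Substitute:
  phi = (1700 × 2.05) / ((7.7 × 10¹⁰) × (5.56 × 10⁻⁶))
  phi = 0.00814 rad
Convert to degrees: phi = 0.00814 × 180/π = 0.4664°
Final answer: phi = 0.4664°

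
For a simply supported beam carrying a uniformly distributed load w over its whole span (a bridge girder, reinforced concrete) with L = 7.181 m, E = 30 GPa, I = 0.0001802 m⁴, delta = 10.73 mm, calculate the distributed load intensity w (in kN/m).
Model: a simply supported beam carrying a uniformly distributed load w over its whole span, so delta = (5·w·L^4) / (384·E·I).
Solve for w: w = (384·delta·E·I) / (5·L^4).
Convert to SI units:
  E = 30 GPa = 3 × 10¹⁰ Pa
  delta = 10.73 mm = 0.01073 m
Substitute:
  w = (384 × 0.01073 × (3 × 10¹⁰) × 0.0001802) / (5 × 7.181^4)
  w = 1675 N/m
Convert: w = 1675 N/m = 1.675 kN/m
Final answer: w = 1.675 kN/m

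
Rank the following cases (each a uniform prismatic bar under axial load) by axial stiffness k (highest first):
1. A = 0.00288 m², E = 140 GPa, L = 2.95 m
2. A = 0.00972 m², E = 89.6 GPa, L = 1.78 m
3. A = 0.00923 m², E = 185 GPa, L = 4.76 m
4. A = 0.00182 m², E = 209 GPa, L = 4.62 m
Model: a uniform prismatic bar under axial load, so k = (A·E) / L (SI units).
  Case 1: k = (0.00288 × (1.4 × 10¹¹)) / 2.95 = 1.367 × 10⁸ N/m = 136.7 MN/m
  Case 2: k = (0.00972 × (8.96 × 10¹⁰)) / 1.78 = 4.893 × 10⁸ N/m = 489.3 MN/m
  Case 3: k = (0.00923 × (1.85 × 10¹¹)) / 4.76 = 3.587 × 10⁸ N/m = 358.7 MN/m
  Case 4: k = (0.00182 × (2.09 × 10¹¹)) / 4.62 = 8.233 × 10⁷ N/m = 82.33 MN/m
Ordering: 489.3 MN/m (case 2) > 358.7 MN/m (case 3) > 136.7 MN/m (case 1) > 82.33 MN/m (case 4)
Final answer: 2, 3, 1, 4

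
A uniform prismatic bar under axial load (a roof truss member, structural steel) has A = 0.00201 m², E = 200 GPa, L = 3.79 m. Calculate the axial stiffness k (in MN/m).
Model: a uniform prismatic bar under axial load, so k = (A·E) / L.
Convert to SI units:
  E = 200 GPa = 2 × 10¹¹ Pa
Substitute:
  k = (0.00201 × (2 × 10¹¹)) / 3.79
  k = 1.061 × 10⁸ N/m
Convert: k = 1.061 × 10⁸ N/m = 106.1 MN/m
Final answer: k = 106.1 MN/m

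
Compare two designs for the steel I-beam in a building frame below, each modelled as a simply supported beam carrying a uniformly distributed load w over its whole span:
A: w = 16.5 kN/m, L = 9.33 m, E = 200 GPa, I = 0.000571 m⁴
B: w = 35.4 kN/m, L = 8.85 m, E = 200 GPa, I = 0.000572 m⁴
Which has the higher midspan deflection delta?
Model: a simply supported beam carrying a uniformly distributed load w over its whole span, so delta = (5·w·L^4) / (384·E·I) (SI units).
  A: delta = (5 × 16500 × 9.33^4) / (384 × (2 × 10¹¹) × 0.000571) = 0.01426 m = 14.26 mm
  B: delta = (5 × 35400 × 8.85^4) / (384 × (2 × 10¹¹) × 0.000572) = 0.02472 m = 24.72 mm
24.72 mm > 14.26 mm, so B is larger.
Final answer: B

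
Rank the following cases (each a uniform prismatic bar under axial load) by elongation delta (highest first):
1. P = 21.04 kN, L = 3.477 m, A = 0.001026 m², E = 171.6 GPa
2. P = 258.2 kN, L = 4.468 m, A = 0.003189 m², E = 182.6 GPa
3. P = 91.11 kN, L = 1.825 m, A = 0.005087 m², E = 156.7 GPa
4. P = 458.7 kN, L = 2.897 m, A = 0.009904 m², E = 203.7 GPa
Model: a uniform prismatic bar under axial load, so delta = (P·L) / (A·E) (SI units).
  Case 1: delta = (21040 × 3.477) / (0.001026 × (1.716 × 10¹¹)) = 0.0004155 m = 0.4155 mm
  Case 2: delta = (258200 × 4.468) / (0.003189 × (1.826 × 10¹¹)) = 0.001981 m = 1.981 mm
  Case 3: delta = (91110 × 1.825) / (0.005087 × (1.567 × 10¹¹)) = 0.0002086 m = 0.2086 mm
  Case 4: delta = (458700 × 2.897) / (0.009904 × (2.037 × 10¹¹)) = 0.0006587 m = 0.6587 mm
Ordering: 1.981 mm (case 2) > 0.6587 mm (case 4) > 0.4155 mm (case 1) > 0.2086 mm (case 3)
Final answer: 2, 4, 1, 3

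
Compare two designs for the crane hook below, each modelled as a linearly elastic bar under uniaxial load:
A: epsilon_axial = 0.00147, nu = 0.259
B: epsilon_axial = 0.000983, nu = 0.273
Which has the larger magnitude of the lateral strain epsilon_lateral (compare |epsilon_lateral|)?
Model: a linearly elastic bar under uniaxial load, so epsilon_lateral = -nu·epsilon_axial (SI units).
  A: epsilon_lateral = -(0.259 × 0.00147) = -0.0003807
  B: epsilon_lateral = -(0.273 × 0.000983) = -0.0002684
|epsilon_lateral|: A = 0.0003807, B = 0.0002684, so A is larger in magnitude.
Final answer: A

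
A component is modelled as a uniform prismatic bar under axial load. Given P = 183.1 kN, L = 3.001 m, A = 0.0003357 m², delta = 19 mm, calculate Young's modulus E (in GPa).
Model: a uniform prismatic bar under axial load, so delta = (P·L) / (A·E).
Solve for E: E = (P·L) / (delta·A).
Convert to SI units:
  P = 183.1 kN = 183100 N
  delta = 19 mm = 0.019 m
Substitute:
  E = (183100 × 3.001) / (0.019 × 0.0003357)
  E = 8.615 × 10¹⁰ Pa
Convert: E = 8.615 × 10¹⁰ Pa = 86.15 GPa
Final answer: E = 86.15 GPa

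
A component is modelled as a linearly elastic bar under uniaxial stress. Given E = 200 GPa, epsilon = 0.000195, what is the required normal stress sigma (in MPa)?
Model: a linearly elastic bar under uniaxial stress, so epsilon = sigma / E.
Solve for sigma: sigma = epsilon·E.
Convert to SI units:
  E = 200 GPa = 2 × 10¹¹ Pa
Substitute:
  sigma = 0.000195 × (2 × 10¹¹)
  sigma = 3.9 × 10⁷ Pa
Convert: sigma = 3.9 × 10⁷ Pa = 39 MPa
Final answer: sigma = 39 MPa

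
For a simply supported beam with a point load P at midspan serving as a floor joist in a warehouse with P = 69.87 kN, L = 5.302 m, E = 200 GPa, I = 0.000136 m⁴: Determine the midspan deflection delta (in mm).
Model: a simply supported beam with a point load P at midspan, so delta = (P·L^3) / (48·E·I).
Convert to SI units:
  P = 69.87 kN = 69870 N
  E = 200 GPa = 2 × 10¹¹ Pa
Substitute:
  delta = (69870 × 5.302^3) / (48 × (2 × 10¹¹) × 0.000136)
  delta = 0.007976 m
Convert: delta = 0.007976 m = 7.976 mm
Final answer: delta = 7.976 mm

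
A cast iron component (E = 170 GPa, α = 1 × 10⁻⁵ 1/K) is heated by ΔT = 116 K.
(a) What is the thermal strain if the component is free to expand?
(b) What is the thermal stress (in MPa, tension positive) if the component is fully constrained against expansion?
(a) Free thermal strain ε_th = α·ΔT = (1 × 10⁻⁵) × 116 = 0.00116
(b) Fully constrained, the expansion is suppressed, so σ = -E·α·ΔT. Convert E = 170 GPa = 1.7 × 10¹¹ Pa.
  σ = -(1.7 × 10¹¹) × (1 × 10⁻⁵) × 116 = -1.972 × 10⁸ Pa = -197.2 MPa (compressive)
Final answer: (a) ε_th = 0.00116, (b) σ = -197.2 MPa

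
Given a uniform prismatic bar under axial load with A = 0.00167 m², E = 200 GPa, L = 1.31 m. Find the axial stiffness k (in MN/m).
Model: a uniform prismatic bar under axial load, so k = (A·E) / L.
Convert to SI units:
  E = 200 GPa = 2 × 10¹¹ Pa
Substitute:
  k = (0.00167 × (2 × 10¹¹)) / 1.31
  k = 2.55 × 10⁸ N/m
Convert: k = 2.55 × 10⁸ N/m = 255 MN/m
Final answer: k = 255 MN/m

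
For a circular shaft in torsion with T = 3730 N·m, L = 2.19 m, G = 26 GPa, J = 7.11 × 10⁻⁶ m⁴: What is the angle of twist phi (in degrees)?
Model: a circular shaft in torsion, so phi = (T·L) / (G·J).
Convert to SI units:
  G = 26 GPa = 2.6 × 10¹⁰ Pa
Substitute:
  phi = (3730 × 2.19) / ((2.6 × 10¹⁰) × (7.11 × 10⁻⁶))
  phi = 0.04419 rad
Convert to degrees: phi = 0.04419 × 180/π = 2.532°
Final answer: phi = 2.532°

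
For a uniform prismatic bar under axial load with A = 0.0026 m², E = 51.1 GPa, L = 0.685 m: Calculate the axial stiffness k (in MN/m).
Model: a uniform prismatic bar under axial load, so k = (A·E) / L.
Convert to SI units:
  E = 51.1 GPa = 5.11 × 10¹⁰ Pa
Substitute:
  k = (0.0026 × (5.11 × 10¹⁰)) / 0.685
  k = 1.94 × 10⁸ N/m
Convert: k = 1.94 × 10⁸ N/m = 194 MN/m
Final answer: k = 194 MN/m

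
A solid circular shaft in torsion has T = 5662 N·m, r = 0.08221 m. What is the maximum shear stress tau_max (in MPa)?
Model: a solid circular shaft in torsion, so tau_max = (2·T) / (π·r^3).
Substitute:
  tau_max = (2 × 5662) / (π × 0.08221^3)
  tau_max = 6.487 × 10⁶ Pa
Convert: tau_max = 6.487 × 10⁶ Pa = 6.487 MPa
Final answer: tau_max = 6.487 MPa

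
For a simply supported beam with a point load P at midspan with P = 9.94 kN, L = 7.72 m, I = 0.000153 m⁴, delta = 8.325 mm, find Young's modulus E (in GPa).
Model: a simply supported beam with a point load P at midspan, so delta = (P·L^3) / (48·E·I).
Solve for E: E = (P·L^3) / (48·delta·I).
Convert to SI units:
  P = 9.94 kN = 9940 N
  delta = 8.325 mm = 0.008325 m
Substitute:
  E = (9940 × 7.72^3) / (48 × 0.008325 × 0.000153)
  E = 7.48 × 10¹⁰ Pa
Convert: E = 7.48 × 10¹⁰ Pa = 74.8 GPa
Final answer: E = 74.8 GPa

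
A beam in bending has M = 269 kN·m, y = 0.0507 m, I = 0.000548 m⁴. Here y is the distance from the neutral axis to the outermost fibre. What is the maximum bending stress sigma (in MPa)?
Model: a beam in bending, so sigma = (M·y) / I.
Convert to SI units:
  M = 269 kN·m = 269000 N·m
Substitute:
  sigma = (269000 × 0.0507) / 0.000548
  sigma = 2.489 × 10⁷ Pa
Convert: sigma = 2.489 × 10⁷ Pa = 24.89 MPa
Final answer: sigma = 24.89 MPa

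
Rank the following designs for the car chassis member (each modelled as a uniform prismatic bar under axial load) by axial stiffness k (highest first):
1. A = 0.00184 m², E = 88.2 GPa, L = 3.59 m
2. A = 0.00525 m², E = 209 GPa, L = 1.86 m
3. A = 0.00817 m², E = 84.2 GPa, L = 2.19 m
Model: a uniform prismatic bar under axial load, so k = (A·E) / L (SI units).
  Case 1: k = (0.00184 × (8.82 × 10¹⁰)) / 3.59 = 4.521 × 10⁷ N/m = 45.21 MN/m
  Case 2: k = (0.00525 × (2.09 × 10¹¹)) / 1.86 = 5.899 × 10⁸ N/m = 589.9 MN/m
  Case 3: k = (0.00817 × (8.42 × 10¹⁰)) / 2.19 = 3.141 × 10⁸ N/m = 314.1 MN/m
Ordering: 589.9 MN/m (case 2) > 314.1 MN/m (case 3) > 45.21 MN/m (case 1)
Final answer: 2, 3, 1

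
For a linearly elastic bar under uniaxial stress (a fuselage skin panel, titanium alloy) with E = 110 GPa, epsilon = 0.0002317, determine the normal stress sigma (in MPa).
Model: a linearly elastic bar under uniaxial stress, so epsilon = sigma / E.
Solve for sigma: sigma = epsilon·E.
Convert to SI units:
  E = 110 GPa = 1.1 × 10¹¹ Pa
Substitute:
  sigma = 0.0002317 × (1.1 × 10¹¹)
  sigma = 2.549 × 10⁷ Pa
Convert: sigma = 2.549 × 10⁷ Pa = 25.49 MPa
Final answer: sigma = 25.49 MPa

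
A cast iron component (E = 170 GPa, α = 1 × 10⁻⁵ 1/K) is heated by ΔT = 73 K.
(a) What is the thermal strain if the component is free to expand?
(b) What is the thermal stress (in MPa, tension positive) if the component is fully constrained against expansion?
(a) Free thermal strain ε_th = α·ΔT = (1 × 10⁻⁵) × 73 = 0.00073
(b) Fully constrained, the expansion is suppressed, so σ = -E·α·ΔT. Convert E = 170 GPa = 1.7 × 10¹¹ Pa.
  σ = -(1.7 × 10¹¹) × (1 × 10⁻⁵) × 73 = -1.241 × 10⁸ Pa = -124.1 MPa (compressive)
Final answer: (a) ε_th = 0.00073, (b) σ = -124.1 MPa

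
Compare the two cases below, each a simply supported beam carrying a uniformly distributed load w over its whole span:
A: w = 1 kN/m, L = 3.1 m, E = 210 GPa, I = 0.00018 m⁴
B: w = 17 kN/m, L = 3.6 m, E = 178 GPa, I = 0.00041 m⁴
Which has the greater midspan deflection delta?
Model: a simply supported beam carrying a uniformly distributed load w over its whole span, so delta = (5·w·L^4) / (384·E·I) (SI units).
  A: delta = (5 × 1000 × 3.1^4) / (384 × (2.1 × 10¹¹) × 0.00018) = 3.181 × 10⁻⁵ m = 0.03181 mm
  B: delta = (5 × 17000 × 3.6^4) / (384 × (1.78 × 10¹¹) × 0.00041) = 0.0005094 m = 0.5094 mm
0.5094 mm > 0.03181 mm, so B is larger.
Final answer: B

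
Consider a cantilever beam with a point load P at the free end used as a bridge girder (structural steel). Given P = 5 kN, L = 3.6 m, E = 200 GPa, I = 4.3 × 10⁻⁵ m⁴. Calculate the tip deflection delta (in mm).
Model: a cantilever beam with a point load P at the free end, so delta = (P·L^3) / (3·E·I).
Convert to SI units:
  P = 5 kN = 5000 N
  E = 200 GPa = 2 × 10¹¹ Pa
Substitute:
  delta = (5000 × 3.6^3) / (3 × (2 × 10¹¹) × (4.3 × 10⁻⁵))
  delta = 0.009042 m
Convert: delta = 0.009042 m = 9.042 mm
Final answer: delta = 9.042 mm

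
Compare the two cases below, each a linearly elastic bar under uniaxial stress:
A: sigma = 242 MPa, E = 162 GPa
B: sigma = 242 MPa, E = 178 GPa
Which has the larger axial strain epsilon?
Model: a linearly elastic bar under uniaxial stress, so epsilon = sigma / E (SI units).
  A: epsilon = (2.42 × 10⁸) / (1.62 × 10¹¹) = 0.001494
  B: epsilon = (2.42 × 10⁸) / (1.78 × 10¹¹) = 0.00136
0.001494 > 0.00136, so A is larger.
Final answer: A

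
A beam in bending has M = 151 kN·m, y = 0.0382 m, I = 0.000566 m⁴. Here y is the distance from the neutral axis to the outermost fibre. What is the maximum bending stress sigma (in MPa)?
Model: a beam in bending, so sigma = (M·y) / I.
Convert to SI units:
  M = 151 kN·m = 151000 N·m
Substitute:
  sigma = (151000 × 0.0382) / 0.000566
  sigma = 1.019 × 10⁷ Pa
Convert: sigma = 1.019 × 10⁷ Pa = 10.19 MPa
Final answer: sigma = 10.19 MPa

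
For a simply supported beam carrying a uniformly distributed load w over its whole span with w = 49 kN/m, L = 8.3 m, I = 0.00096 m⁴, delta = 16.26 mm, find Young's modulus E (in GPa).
Model: a simply supported beam carrying a uniformly distributed load w over its whole span, so delta = (5·w·L^4) / (384·E·I).
Solve for E: E = (5·w·L^4) / (384·delta·I).
Convert to SI units:
  w = 49 kN/m = 49000 N/m
  delta = 16.26 mm = 0.01626 m
Substitute:
  E = (5 × 49000 × 8.3^4) / (384 × 0.01626 × 0.00096)
  E = 1.94 × 10¹¹ Pa
Convert: E = 1.94 × 10¹¹ Pa = 194 GPa
Final answer: E = 194 GPa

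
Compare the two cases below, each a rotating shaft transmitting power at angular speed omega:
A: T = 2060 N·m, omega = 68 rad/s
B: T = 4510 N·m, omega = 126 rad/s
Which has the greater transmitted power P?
Model: a rotating shaft transmitting power at angular speed omega, so P = T·omega (SI units).
  A: P = 2060 × 68 = 140100 W = 140.1 kW
  B: P = 4510 × 126 = 568300 W = 568.3 kW
568.3 kW > 140.1 kW, so B is larger.
Final answer: B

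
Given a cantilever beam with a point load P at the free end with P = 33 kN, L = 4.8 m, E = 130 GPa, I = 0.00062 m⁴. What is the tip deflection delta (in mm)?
Model: a cantilever beam with a point load P at the free end, so delta = (P·L^3) / (3·E·I).
Convert to SI units:
  P = 33 kN = 33000 N
  E = 130 GPa = 1.3 × 10¹¹ Pa
Substitute:
  delta = (33000 × 4.8^3) / (3 × (1.3 × 10¹¹) × 0.00062)
  delta = 0.01509 m
Convert: delta = 0.01509 m = 15.09 mm
Final answer: delta = 15.09 mm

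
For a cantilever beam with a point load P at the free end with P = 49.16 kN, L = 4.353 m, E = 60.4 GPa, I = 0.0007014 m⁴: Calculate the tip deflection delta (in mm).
Model: a cantilever beam with a point load P at the free end, so delta = (P·L^3) / (3·E·I).
Convert to SI units:
  P = 49.16 kN = 49160 N
  E = 60.4 GPa = 6.04 × 10¹⁰ Pa
Substitute:
  delta = (49160 × 4.353^3) / (3 × (6.04 × 10¹⁰) × 0.0007014)
  delta = 0.0319 m
Convert: delta = 0.0319 m = 31.9 mm
Final answer: delta = 31.9 mm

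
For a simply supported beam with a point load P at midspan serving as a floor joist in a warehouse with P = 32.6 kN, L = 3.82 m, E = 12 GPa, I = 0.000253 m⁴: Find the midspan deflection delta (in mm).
Model: a simply supported beam with a point load P at midspan, so delta = (P·L^3) / (48·E·I).
Convert to SI units:
  P = 32.6 kN = 32600 N
  E = 12 GPa = 1.2 × 10¹⁰ Pa
Substitute:
  delta = (32600 × 3.82^3) / (48 × (1.2 × 10¹⁰) × 0.000253)
  delta = 0.01247 m
Convert: delta = 0.01247 m = 12.47 mm
Final answer: delta = 12.47 mm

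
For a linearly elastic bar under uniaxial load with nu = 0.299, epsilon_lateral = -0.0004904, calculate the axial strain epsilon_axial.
Model: a linearly elastic bar under uniaxial load, so epsilon_lateral = -nu·epsilon_axial.
Solve for epsilon_axial: epsilon_axial = -epsilon_lateral / nu.
Substitute:
  epsilon_axial = -(-0.0004904) / 0.299
  epsilon_axial = 0.00164
Final answer: epsilon_axial = 0.00164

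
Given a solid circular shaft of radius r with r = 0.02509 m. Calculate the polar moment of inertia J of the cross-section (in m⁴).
Model: a solid circular shaft of radius r, so J = (π·r^4) / 2.
Substitute:
  J = (π × 0.02509^4) / 2
  J = 6.225 × 10⁻⁷ m⁴
Final answer: J = 6.225 × 10⁻⁷ m⁴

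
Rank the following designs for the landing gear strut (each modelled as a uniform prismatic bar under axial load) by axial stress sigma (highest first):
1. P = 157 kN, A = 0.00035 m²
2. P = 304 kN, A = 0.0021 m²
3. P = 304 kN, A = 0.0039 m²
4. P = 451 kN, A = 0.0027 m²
Model: a uniform prismatic bar under axial load, so sigma = P / A (SI units).
  Case 1: sigma = 157000 / 0.00035 = 4.486 × 10⁸ Pa = 448.6 MPa
  Case 2: sigma = 304000 / 0.0021 = 1.448 × 10⁸ Pa = 144.8 MPa
  Case 3: sigma = 304000 / 0.0039 = 7.795 × 10⁷ Pa = 77.95 MPa
  Case 4: sigma = 451000 / 0.0027 = 1.67 × 10⁸ Pa = 167 MPa
Ordering: 448.6 MPa (case 1) > 167 MPa (case 4) > 144.8 MPa (case 2) > 77.95 MPa (case 3)
Final answer: 1, 4, 2, 3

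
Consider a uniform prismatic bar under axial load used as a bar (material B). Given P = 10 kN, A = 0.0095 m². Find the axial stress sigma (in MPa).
Model: a uniform prismatic bar under axial load, so sigma = P / A.
Convert to SI units:
  P = 10 kN = 10000 N
Substitute:
  sigma = 10000 / 0.0095
  sigma = 1.053 × 10⁶ Pa
Convert: sigma = 1.053 × 10⁶ Pa = 1.053 MPa
Final answer: sigma = 1.053 MPa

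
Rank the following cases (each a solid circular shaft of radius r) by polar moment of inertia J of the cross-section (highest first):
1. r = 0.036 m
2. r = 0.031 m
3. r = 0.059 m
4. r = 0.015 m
Model: a solid circular shaft of radius r, so J = (π·r^4) / 2 (SI units).
  Case 1: J = (π × 0.036^4) / 2 = 2.638 × 10⁻⁶ m⁴
  Case 2: J = (π × 0.031^4) / 2 = 1.451 × 10⁻⁶ m⁴
  Case 3: J = (π × 0.059^4) / 2 = 1.903 × 10⁻⁵ m⁴
  Case 4: J = (π × 0.015^4) / 2 = 7.952 × 10⁻⁸ m⁴
Ordering: 1.903 × 10⁻⁵ m⁴ (case 3) > 2.638 × 10⁻⁶ m⁴ (case 1) > 1.451 × 10⁻⁶ m⁴ (case 2) > 7.952 × 10⁻⁸ m⁴ (case 4)
Final answer: 3, 1, 2, 4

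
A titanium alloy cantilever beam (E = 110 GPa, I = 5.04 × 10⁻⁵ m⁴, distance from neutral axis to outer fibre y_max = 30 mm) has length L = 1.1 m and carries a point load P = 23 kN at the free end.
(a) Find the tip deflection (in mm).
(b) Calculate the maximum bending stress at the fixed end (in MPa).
(a) Tip deflection of a cantilever with an end point load: δ = P·L^3 / (3·E·I). Convert P = 23 kN = 23000 N, E = 110 GPa = 1.1 × 10¹¹ Pa.
  δ = (23000 × 1.1^3) / (3 × (1.1 × 10¹¹) × (5.04 × 10⁻⁵)) = 0.001841 m = 1.841 mm
(b) Maximum bending moment at the fixed end: M = P·L = 23000 × 1.1 = 25300 N·m. Convert y_max = 30 mm = 0.03 m.
  σ = M·y_max / I = (25300 × 0.03) / (5.04 × 10⁻⁵) = 1.506 × 10⁷ Pa = 15.06 MPa
Final answer: (a) δ = 1.841 mm, (b) σ = 15.06 MPa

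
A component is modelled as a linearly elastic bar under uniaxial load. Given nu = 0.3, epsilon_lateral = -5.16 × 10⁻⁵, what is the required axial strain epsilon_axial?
Model: a linearly elastic bar under uniaxial load, so epsilon_lateral = -nu·epsilon_axial.
Solve for epsilon_axial: epsilon_axial = -epsilon_lateral / nu.
Substitute:
  epsilon_axial = -(-5.16 × 10⁻⁵) / 0.3
  epsilon_axial = 0.000172
Final answer: epsilon_axial = 0.000172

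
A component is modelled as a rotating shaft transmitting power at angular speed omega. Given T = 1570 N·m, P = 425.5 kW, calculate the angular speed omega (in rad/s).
Model: a rotating shaft transmitting power at angular speed omega, so P = T·omega.
Solve for omega: omega = P / T.
Convert to SI units:
  P = 425.5 kW = 425500 W
Substitute:
  omega = 425500 / 1570
  omega = 271 rad/s
Final answer: omega = 271 rad/s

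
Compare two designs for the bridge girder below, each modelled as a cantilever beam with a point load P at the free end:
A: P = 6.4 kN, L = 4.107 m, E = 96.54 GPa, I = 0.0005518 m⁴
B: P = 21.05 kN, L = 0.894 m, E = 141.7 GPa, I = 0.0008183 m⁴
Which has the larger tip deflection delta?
Model: a cantilever beam with a point load P at the free end, so delta = (P·L^3) / (3·E·I) (SI units).
  A: delta = (6400 × 4.107^3) / (3 × (9.654 × 10¹⁰) × 0.0005518) = 0.002774 m = 2.774 mm
  B: delta = (21050 × 0.894^3) / (3 × (1.417 × 10¹¹) × 0.0008183) = 4.324 × 10⁻⁵ m = 0.04324 mm
2.774 mm > 0.04324 mm, so A is larger.
Final answer: A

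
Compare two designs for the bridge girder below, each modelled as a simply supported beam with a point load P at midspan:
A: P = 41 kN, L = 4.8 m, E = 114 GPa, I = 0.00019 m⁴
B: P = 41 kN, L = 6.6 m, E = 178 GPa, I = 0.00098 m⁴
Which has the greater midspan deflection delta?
Model: a simply supported beam with a point load P at midspan, so delta = (P·L^3) / (48·E·I) (SI units).
  A: delta = (41000 × 4.8^3) / (48 × (1.14 × 10¹¹) × 0.00019) = 0.004361 m = 4.361 mm
  B: delta = (41000 × 6.6^3) / (48 × (1.78 × 10¹¹) × 0.00098) = 0.001408 m = 1.408 mm
4.361 mm > 1.408 mm, so A is larger.
Final answer: A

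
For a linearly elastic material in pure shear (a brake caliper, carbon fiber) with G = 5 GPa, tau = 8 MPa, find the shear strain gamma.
Model: a linearly elastic material in pure shear, so tau = G·gamma.
Solve for gamma: gamma = tau / G.
Convert to SI units:
  G = 5 GPa = 5 × 10⁹ Pa
  tau = 8 MPa = 8 × 10⁶ Pa
Substitute:
  gamma = (8 × 10⁶) / (5 × 10⁹)
  gamma = 0.0016
Final answer: gamma = 0.0016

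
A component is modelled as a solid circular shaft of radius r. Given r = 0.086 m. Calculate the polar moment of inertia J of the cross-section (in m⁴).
Model: a solid circular shaft of radius r, so J = (π·r^4) / 2.
Substitute:
  J = (π × 0.086^4) / 2
  J = 8.592 × 10⁻⁵ m⁴
Final answer: J = 8.592 × 10⁻⁵ m⁴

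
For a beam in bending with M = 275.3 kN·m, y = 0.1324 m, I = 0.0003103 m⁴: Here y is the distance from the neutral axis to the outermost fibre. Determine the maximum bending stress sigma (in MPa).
Model: a beam in bending, so sigma = (M·y) / I.
Convert to SI units:
  M = 275.3 kN·m = 275300 N·m
Substitute:
  sigma = (275300 × 0.1324) / 0.0003103
  sigma = 1.175 × 10⁸ Pa
Convert: sigma = 1.175 × 10⁸ Pa = 117.5 MPa
Final answer: sigma = 117.5 MPa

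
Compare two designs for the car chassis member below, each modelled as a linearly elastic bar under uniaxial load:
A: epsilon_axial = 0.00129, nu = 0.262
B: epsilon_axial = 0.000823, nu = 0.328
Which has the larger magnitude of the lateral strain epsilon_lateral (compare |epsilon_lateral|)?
Model: a linearly elastic bar under uniaxial load, so epsilon_lateral = -nu·epsilon_axial (SI units).
  A: epsilon_lateral = -(0.262 × 0.00129) = -0.000338
  B: epsilon_lateral = -(0.328 × 0.000823) = -0.0002699
|epsilon_lateral|: A = 0.000338, B = 0.0002699, so A is larger in magnitude.
Final answer: A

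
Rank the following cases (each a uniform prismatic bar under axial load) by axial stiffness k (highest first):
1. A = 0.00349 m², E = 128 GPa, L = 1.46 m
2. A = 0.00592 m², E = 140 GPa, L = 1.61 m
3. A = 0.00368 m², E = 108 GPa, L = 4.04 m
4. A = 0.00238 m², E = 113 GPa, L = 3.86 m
Model: a uniform prismatic bar under axial load, so k = (A·E) / L (SI units).
  Case 1: k = (0.00349 × (1.28 × 10¹¹)) / 1.46 = 3.06 × 10⁸ N/m = 306 MN/m
  Case 2: k = (0.00592 × (1.4 × 10¹¹)) / 1.61 = 5.148 × 10⁸ N/m = 514.8 MN/m
  Case 3: k = (0.00368 × (1.08 × 10¹¹)) / 4.04 = 9.838 × 10⁷ N/m = 98.38 MN/m
  Case 4: k = (0.00238 × (1.13 × 10¹¹)) / 3.86 = 6.967 × 10⁷ N/m = 69.67 MN/m
Ordering: 514.8 MN/m (case 2) > 306 MN/m (case 1) > 98.38 MN/m (case 3) > 69.67 MN/m (case 4)
Final answer: 2, 1, 3, 4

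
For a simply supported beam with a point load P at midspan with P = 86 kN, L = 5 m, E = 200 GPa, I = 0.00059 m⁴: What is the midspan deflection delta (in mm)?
Model: a simply supported beam with a point load P at midspan, so delta = (P·L^3) / (48·E·I).
Convert to SI units:
  P = 86 kN = 86000 N
  E = 200 GPa = 2 × 10¹¹ Pa
Substitute:
  delta = (86000 × 5^3) / (48 × (2 × 10¹¹) × 0.00059)
  delta = 0.001898 m
Convert: delta = 0.001898 m = 1.898 mm
Final answer: delta = 1.898 mm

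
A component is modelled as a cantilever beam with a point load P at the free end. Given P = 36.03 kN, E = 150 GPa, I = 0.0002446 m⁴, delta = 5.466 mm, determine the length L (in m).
Model: a cantilever beam with a point load P at the free end, so delta = (P·L^3) / (3·E·I).
Solve for L: L = ((3·delta·E·I) / P)^(1/3).
Convert to SI units:
  P = 36.03 kN = 36030 N
  E = 150 GPa = 1.5 × 10¹¹ Pa
  delta = 5.466 mm = 0.005466 m
Substitute:
  L = ((3 × 0.005466 × (1.5 × 10¹¹) × 0.0002446) / 36030)^(1/3)
  L = 2.556 m
Final answer: L = 2.556 m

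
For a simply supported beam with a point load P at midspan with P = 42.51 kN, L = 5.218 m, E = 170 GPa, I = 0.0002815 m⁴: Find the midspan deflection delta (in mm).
Model: a simply supported beam with a point load P at midspan, so delta = (P·L^3) / (48·E·I).
Convert to SI units:
  P = 42.51 kN = 42510 N
  E = 170 GPa = 1.7 × 10¹¹ Pa
Substitute:
  delta = (42510 × 5.218^3) / (48 × (1.7 × 10¹¹) × 0.0002815)
  delta = 0.002629 m
Convert: delta = 0.002629 m = 2.629 mm
Final answer: delta = 2.629 mm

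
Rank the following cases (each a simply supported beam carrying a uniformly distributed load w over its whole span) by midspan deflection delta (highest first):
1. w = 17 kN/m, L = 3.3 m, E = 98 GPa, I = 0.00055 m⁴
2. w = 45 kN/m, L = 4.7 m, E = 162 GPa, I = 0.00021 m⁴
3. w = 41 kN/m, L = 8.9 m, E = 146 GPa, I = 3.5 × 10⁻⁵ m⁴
Model: a simply supported beam carrying a uniformly distributed load w over its whole span, so delta = (5·w·L^4) / (384·E·I) (SI units).
  Case 1: delta = (5 × 17000 × 3.3^4) / (384 × (9.8 × 10¹⁰) × 0.00055) = 0.000487 m = 0.487 mm
  Case 2: delta = (5 × 45000 × 4.7^4) / (384 × (1.62 × 10¹¹) × 0.00021) = 0.008404 m = 8.404 mm
  Case 3: delta = (5 × 41000 × 8.9^4) / (384 × (1.46 × 10¹¹) × (3.5 × 10⁻⁵)) = 0.6555 m = 655.5 mm
Ordering: 655.5 mm (case 3) > 8.404 mm (case 2) > 0.487 mm (case 1)
Final answer: 3, 2, 1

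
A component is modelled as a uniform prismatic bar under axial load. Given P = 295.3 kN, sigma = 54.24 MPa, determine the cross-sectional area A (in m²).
Model: a uniform prismatic bar under axial load, so sigma = P / A.
Solve for A: A = P / sigma.
Convert to SI units:
  P = 295.3 kN = 295300 N
  sigma = 54.24 MPa = 5.424 × 10⁷ Pa
Substitute:
  A = 295300 / (5.424 × 10⁷)
  A = 0.005444 m²
Final answer: A = 0.005444 m²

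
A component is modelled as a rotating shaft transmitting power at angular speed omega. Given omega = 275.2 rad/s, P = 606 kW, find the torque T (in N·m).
Model: a rotating shaft transmitting power at angular speed omega, so P = T·omega.
Solve for T: T = P / omega.
Convert to SI units:
  P = 606 kW = 606000 W
Substitute:
  T = 606000 / 275.2
  T = 2202 N·m
Final answer: T = 2202 N·m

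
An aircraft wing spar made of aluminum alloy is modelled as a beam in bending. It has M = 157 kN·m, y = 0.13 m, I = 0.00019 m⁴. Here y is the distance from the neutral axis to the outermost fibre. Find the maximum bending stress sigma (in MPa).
Model: a beam in bending, so sigma = (M·y) / I.
Convert to SI units:
  M = 157 kN·m = 157000 N·m
Substitute:
  sigma = (157000 × 0.13) / 0.00019
  sigma = 1.074 × 10⁸ Pa
Convert: sigma = 1.074 × 10⁸ Pa = 107.4 MPa
Final answer: sigma = 107.4 MPa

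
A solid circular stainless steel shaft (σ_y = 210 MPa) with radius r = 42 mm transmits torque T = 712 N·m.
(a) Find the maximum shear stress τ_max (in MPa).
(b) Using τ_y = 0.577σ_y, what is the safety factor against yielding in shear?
(a) For a solid circular shaft, τ_max = T·r/J with J = π·r^4/2, i.e. τ_max = 2·T / (π·r^3). Convert r = 42 mm = 0.042 m.
  τ_max = (2 × 712) / (π × 0.042^3) = 6.118 × 10⁶ Pa = 6.118 MPa
(b) τ_y = 0.577 × 210 = 121.17 MPa
  SF = τ_y/τ_max = 121.17 / 6.118 = 19.81
Final answer: (a) τ_max = 6.118 MPa, (b) SF = 19.81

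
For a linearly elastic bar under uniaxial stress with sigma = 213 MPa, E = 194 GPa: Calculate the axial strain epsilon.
Model: a linearly elastic bar under uniaxial stress, so epsilon = sigma / E.
Convert to SI units:
  sigma = 213 MPa = 2.13 × 10⁸ Pa
  E = 194 GPa = 1.94 × 10¹¹ Pa
Substitute:
  epsilon = (2.13 × 10⁸) / (1.94 × 10¹¹)
  epsilon = 0.001098
Final answer: epsilon = 0.001098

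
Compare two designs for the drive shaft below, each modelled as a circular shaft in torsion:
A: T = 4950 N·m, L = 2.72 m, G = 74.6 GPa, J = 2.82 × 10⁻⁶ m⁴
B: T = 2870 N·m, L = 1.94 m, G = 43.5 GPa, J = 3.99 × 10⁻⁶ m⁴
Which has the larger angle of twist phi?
Model: a circular shaft in torsion, so phi = (T·L) / (G·J) (SI units).
  A: phi = (4950 × 2.72) / ((7.46 × 10¹⁰) × (2.82 × 10⁻⁶)) = 0.064 rad = 3.667°
  B: phi = (2870 × 1.94) / ((4.35 × 10¹⁰) × (3.99 × 10⁻⁶)) = 0.03208 rad = 1.838°
3.667° > 1.838°, so A is larger.
Final answer: A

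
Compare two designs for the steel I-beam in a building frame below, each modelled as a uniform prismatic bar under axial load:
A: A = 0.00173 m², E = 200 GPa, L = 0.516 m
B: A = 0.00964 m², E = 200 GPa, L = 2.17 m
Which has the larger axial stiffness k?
Model: a uniform prismatic bar under axial load, so k = (A·E) / L (SI units).
  A: k = (0.00173 × (2 × 10¹¹)) / 0.516 = 6.705 × 10⁸ N/m = 670.5 MN/m
  B: k = (0.00964 × (2 × 10¹¹)) / 2.17 = 8.885 × 10⁸ N/m = 888.5 MN/m
888.5 MN/m > 670.5 MN/m, so B is larger.
Final answer: B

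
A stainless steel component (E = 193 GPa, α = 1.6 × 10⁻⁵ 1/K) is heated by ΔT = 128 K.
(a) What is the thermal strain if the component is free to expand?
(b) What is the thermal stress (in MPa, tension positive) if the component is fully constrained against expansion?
(a) Free thermal strain ε_th = α·ΔT = (1.6 × 10⁻⁵) × 128 = 0.002048
(b) Fully constrained, the expansion is suppressed, so σ = -E·α·ΔT. Convert E = 193 GPa = 1.93 × 10¹¹ Pa.
  σ = -(1.93 × 10¹¹) × (1.6 × 10⁻⁵) × 128 = -3.953 × 10⁸ Pa = -395.3 MPa (compressive)
Final answer: (a) ε_th = 0.002048, (b) σ = -395.3 MPa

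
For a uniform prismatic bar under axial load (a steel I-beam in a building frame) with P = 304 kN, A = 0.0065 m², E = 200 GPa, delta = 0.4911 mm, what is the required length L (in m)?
Model: a uniform prismatic bar under axial load, so delta = (P·L) / (A·E).
Solve for L: L = (delta·A·E) / P.
Convert to SI units:
  P = 304 kN = 304000 N
  E = 200 GPa = 2 × 10¹¹ Pa
  delta = 0.4911 mm = 0.0004911 m
Substitute:
  L = (0.0004911 × 0.0065 × (2 × 10¹¹)) / 304000
  L = 2.1 m
Final answer: L = 2.1 m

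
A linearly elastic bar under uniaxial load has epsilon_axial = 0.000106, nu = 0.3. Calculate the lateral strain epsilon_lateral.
Model: a linearly elastic bar under uniaxial load, so epsilon_lateral = -nu·epsilon_axial.
Substitute:
  epsilon_lateral = -(0.3 × 0.000106)
  epsilon_lateral = -3.18 × 10⁻⁵
Final answer: epsilon_lateral = -3.18 × 10⁻⁵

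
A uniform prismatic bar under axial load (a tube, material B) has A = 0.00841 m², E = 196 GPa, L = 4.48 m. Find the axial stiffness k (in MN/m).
Model: a uniform prismatic bar under axial load, so k = (A·E) / L.
Convert to SI units:
  E = 196 GPa = 1.96 × 10¹¹ Pa
Substitute:
  k = (0.00841 × (1.96 × 10¹¹)) / 4.48
  k = 3.679 × 10⁸ N/m
Convert: k = 3.679 × 10⁸ N/m = 367.9 MN/m
Final answer: k = 367.9 MN/m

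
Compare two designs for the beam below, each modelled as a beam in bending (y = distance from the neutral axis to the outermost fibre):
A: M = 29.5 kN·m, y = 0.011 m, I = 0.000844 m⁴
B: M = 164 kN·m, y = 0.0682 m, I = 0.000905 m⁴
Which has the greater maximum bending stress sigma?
Model: a beam in bending (y = distance from the neutral axis to the outermost fibre), so sigma = (M·y) / I (SI units).
  A: sigma = (29500 × 0.011) / 0.000844 = 384500 Pa = 0.3845 MPa
  B: sigma = (164000 × 0.0682) / 0.000905 = 1.236 × 10⁷ Pa = 12.36 MPa
12.36 MPa > 0.3845 MPa, so B is larger.
Final answer: B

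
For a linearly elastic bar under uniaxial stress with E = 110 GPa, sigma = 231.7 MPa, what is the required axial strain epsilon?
Model: a linearly elastic bar under uniaxial stress, so sigma = E·epsilon.
Solve for epsilon: epsilon = sigma / E.
Convert to SI units:
  E = 110 GPa = 1.1 × 10¹¹ Pa
  sigma = 231.7 MPa = 2.317 × 10⁸ Pa
Substitute:
  epsilon = (2.317 × 10⁸) / (1.1 × 10¹¹)
  epsilon = 0.002106
Final answer: epsilon = 0.002106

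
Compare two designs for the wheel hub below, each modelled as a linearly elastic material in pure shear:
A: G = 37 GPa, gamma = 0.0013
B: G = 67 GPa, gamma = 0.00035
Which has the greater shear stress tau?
Model: a linearly elastic material in pure shear, so tau = G·gamma (SI units).
  A: tau = (3.7 × 10¹⁰) × 0.0013 = 4.81 × 10⁷ Pa = 48.1 MPa
  B: tau = (6.7 × 10¹⁰) × 0.00035 = 2.345 × 10⁷ Pa = 23.45 MPa
48.1 MPa > 23.45 MPa, so A is larger.
Final answer: A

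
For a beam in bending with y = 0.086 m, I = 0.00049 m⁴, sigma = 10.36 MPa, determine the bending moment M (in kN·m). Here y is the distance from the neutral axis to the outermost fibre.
Model: a beam in bending, so sigma = (M·y) / I.
Solve for M: M = (sigma·I) / y.
Convert to SI units:
  sigma = 10.36 MPa = 1.036 × 10⁷ Pa
Substitute:
  M = ((1.036 × 10⁷) × 0.00049) / 0.086
  M = 59030 N·m
Convert: M = 59030 N·m = 59.03 kN·m
Final answer: M = 59.03 kN·m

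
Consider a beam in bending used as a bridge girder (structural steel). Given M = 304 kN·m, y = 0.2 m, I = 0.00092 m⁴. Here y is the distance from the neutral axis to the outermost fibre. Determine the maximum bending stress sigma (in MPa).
Model: a beam in bending, so sigma = (M·y) / I.
Convert to SI units:
  M = 304 kN·m = 304000 N·m
Substitute:
  sigma = (304000 × 0.2) / 0.00092
  sigma = 6.609 × 10⁷ Pa
Convert: sigma = 6.609 × 10⁷ Pa = 66.09 MPa
Final answer: sigma = 66.09 MPa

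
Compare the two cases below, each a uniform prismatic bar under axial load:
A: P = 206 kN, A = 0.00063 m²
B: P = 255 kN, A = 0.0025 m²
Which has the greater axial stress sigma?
Model: a uniform prismatic bar under axial load, so sigma = P / A (SI units).
  A: sigma = 206000 / 0.00063 = 3.27 × 10⁸ Pa = 327 MPa
  B: sigma = 255000 / 0.0025 = 1.02 × 10⁸ Pa = 102 MPa
327 MPa > 102 MPa, so A is larger.
Final answer: A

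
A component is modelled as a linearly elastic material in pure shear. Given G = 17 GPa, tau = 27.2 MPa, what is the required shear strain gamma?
Model: a linearly elastic material in pure shear, so tau = G·gamma.
Solve for gamma: gamma = tau / G.
Convert to SI units:
  G = 17 GPa = 1.7 × 10¹⁰ Pa
  tau = 27.2 MPa = 2.72 × 10⁷ Pa
Substitute:
  gamma = (2.72 × 10⁷) / (1.7 × 10¹⁰)
  gamma = 0.0016
Final answer: gamma = 0.0016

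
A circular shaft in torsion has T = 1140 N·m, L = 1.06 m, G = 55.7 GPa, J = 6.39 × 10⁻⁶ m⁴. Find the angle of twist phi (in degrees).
Model: a circular shaft in torsion, so phi = (T·L) / (G·J).
Convert to SI units:
  G = 55.7 GPa = 5.57 × 10¹⁰ Pa
Substitute:
  phi = (1140 × 1.06) / ((5.57 × 10¹⁰) × (6.39 × 10⁻⁶))
  phi = 0.003395 rad
Convert to degrees: phi = 0.003395 × 180/π = 0.1945°
Final answer: phi = 0.1945°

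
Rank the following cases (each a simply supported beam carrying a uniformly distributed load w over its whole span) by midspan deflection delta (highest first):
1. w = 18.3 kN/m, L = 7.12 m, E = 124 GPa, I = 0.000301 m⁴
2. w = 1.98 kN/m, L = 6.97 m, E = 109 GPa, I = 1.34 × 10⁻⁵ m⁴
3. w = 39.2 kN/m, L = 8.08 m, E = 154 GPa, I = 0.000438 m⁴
Model: a simply supported beam carrying a uniformly distributed load w over its whole span, so delta = (5·w·L^4) / (384·E·I) (SI units).
  Case 1: delta = (5 × 18300 × 7.12^4) / (384 × (1.24 × 10¹¹) × 0.000301) = 0.01641 m = 16.41 mm
  Case 2: delta = (5 × 1980 × 6.97^4) / (384 × (1.09 × 10¹¹) × (1.34 × 10⁻⁵)) = 0.04166 m = 41.66 mm
  Case 3: delta = (5 × 39200 × 8.08^4) / (384 × (1.54 × 10¹¹) × 0.000438) = 0.03225 m = 32.25 mm
Ordering: 41.66 mm (case 2) > 32.25 mm (case 3) > 16.41 mm (case 1)
Final answer: 2, 3, 1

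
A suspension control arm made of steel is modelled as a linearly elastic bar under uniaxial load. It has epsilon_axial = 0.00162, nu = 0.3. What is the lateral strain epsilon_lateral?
Model: a linearly elastic bar under uniaxial load, so epsilon_lateral = -nu·epsilon_axial.
Substitute:
  epsilon_lateral = -(0.3 × 0.00162)
  epsilon_lateral = -0.000486
Final answer: epsilon_lateral = -0.000486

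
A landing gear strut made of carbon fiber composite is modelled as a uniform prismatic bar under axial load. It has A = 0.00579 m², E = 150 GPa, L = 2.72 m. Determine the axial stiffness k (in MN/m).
Model: a uniform prismatic bar under axial load, so k = (A·E) / L.
Convert to SI units:
  E = 150 GPa = 1.5 × 10¹¹ Pa
Substitute:
  k = (0.00579 × (1.5 × 10¹¹)) / 2.72
  k = 3.193 × 10⁸ N/m
Convert: k = 3.193 × 10⁸ N/m = 319.3 MN/m
Final answer: k = 319.3 MN/m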